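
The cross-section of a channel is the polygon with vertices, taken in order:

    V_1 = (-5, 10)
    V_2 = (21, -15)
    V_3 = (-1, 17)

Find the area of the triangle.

141

Cross-terms: -135, 342, 75  ⇒  Σ = 282
Area = |Σ|/2 = 141.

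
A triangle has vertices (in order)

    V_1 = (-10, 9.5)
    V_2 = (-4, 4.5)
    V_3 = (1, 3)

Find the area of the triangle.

V_1→V_2: (-10)(4.5) − (-4)(9.5) = -7
V_2→V_3: (-4)(3) − (1)(4.5) = -16.5
V_3→V_1: (1)(9.5) − (-10)(3) = 39.5
Σ = 16
Area = |Σ|/2 = 8.

8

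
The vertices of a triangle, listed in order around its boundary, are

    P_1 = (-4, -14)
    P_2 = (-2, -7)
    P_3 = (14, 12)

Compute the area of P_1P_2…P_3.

Apply Gauss's area formula: 2A = Σ (x_i·y_{i+1} − x_{i+1}·y_i), indices taken mod 3.
Σ = (0) + (74) + (-148) = -74
Area = |Σ|/2 = 37.

37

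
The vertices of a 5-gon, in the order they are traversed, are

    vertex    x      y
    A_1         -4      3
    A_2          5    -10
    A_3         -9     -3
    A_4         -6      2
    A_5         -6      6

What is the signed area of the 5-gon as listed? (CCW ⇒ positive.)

-67

A_1→A_2: (-4)(-10) − (5)(3) = 25
A_2→A_3: (5)(-3) − (-9)(-10) = -105
A_3→A_4: (-9)(2) − (-6)(-3) = -36
A_4→A_5: (-6)(6) − (-6)(2) = -24
A_5→A_1: (-6)(3) − (-4)(6) = 6
Σ = -134
Signed area = Σ/2 = -67 (negative ⇒ clockwise traversal).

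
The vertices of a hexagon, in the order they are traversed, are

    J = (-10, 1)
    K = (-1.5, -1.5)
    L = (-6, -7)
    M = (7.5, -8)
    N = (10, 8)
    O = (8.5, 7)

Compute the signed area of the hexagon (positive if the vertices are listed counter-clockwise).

169.5

Apply the shoelace formula: 2A = Σ (x_i·y_{i+1} − x_{i+1}·y_i), indices taken mod 6.
Cross-terms: 16.5, 1.5, 100.5, 140, 2, 78.5  ⇒  Σ = 339
Signed area = Σ/2 = 169.5 (positive ⇒ counter-clockwise traversal).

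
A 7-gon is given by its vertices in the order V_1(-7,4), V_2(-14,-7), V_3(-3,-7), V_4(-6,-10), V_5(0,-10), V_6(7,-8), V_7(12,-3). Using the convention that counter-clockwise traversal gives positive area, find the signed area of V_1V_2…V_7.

201

Σ = (105) + (77) + (-12) + (60) + (70) + (75) + (27) = 402
Signed area = Σ/2 = 201 (positive ⇒ counter-clockwise traversal).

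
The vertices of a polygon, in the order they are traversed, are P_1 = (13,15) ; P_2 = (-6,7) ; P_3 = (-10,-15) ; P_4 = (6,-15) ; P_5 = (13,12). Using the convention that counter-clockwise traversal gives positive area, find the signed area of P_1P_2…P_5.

Apply the shoelace formula: 2A = Σ (x_i·y_{i+1} − x_{i+1}·y_i), indices taken mod 5.
Σ = (181) + (160) + (240) + (267) + (39) = 887
Signed area = Σ/2 = 443.5 (positive ⇒ counter-clockwise traversal).

443.5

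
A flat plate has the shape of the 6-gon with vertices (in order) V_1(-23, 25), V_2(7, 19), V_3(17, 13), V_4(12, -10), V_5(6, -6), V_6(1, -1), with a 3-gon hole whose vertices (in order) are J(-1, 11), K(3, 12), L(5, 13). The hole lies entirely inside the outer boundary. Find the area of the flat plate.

Outer boundary:
Σ = (-612) + (-232) + (-326) + (-12) + (0) + (2) = -1180
Area = |Σ|/2 = 590.
Hole:
Apply the shoelace formula: 2A = Σ (x_i·y_{i+1} − x_{i+1}·y_i), indices taken mod 3.
Σ = (-45) + (-21) + (68) = 2
Area = |Σ|/2 = 1.
Net area = 590 − 1 = 589.

589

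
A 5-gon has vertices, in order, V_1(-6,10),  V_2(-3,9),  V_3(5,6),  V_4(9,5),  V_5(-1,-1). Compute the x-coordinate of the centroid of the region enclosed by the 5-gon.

Apply the surveyor's formula. First the cross-terms c_i = x_i·y_{i+1} − x_{i+1}·y_i:
  -24, -63, -29, -4, -16  ⇒  2A = -136, A = -68.
Then Σ (x_i + x_{i+1})·c_i = -236, so x̄ = -236 / (6·(-68)) = 59/102.

59/102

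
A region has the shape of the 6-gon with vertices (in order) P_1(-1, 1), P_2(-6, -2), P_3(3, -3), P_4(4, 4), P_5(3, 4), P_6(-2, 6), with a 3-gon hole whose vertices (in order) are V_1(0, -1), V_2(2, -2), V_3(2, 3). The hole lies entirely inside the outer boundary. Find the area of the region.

40

Outer boundary:
Apply the shoelace (surveyor's) formula: 2A = Σ (x_i·y_{i+1} − x_{i+1}·y_i), indices taken mod 6.
Σ = (8) + (24) + (24) + (4) + (26) + (4) = 90
Area = |Σ|/2 = 45.
Hole:
Apply the shoelace formula: 2A = Σ (x_i·y_{i+1} − x_{i+1}·y_i), indices taken mod 3.
Σ = (2) + (10) + (-2) = 10
Area = |Σ|/2 = 5.
Net area = 45 − 5 = 40.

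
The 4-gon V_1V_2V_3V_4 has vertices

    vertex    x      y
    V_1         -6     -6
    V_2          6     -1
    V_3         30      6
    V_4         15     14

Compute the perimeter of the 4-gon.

84

|V_1V_2| = √((12)² + (5)²) = √169 = 13
|V_2V_3| = √((24)² + (7)²) = √625 = 25
|V_3V_4| = √((-15)² + (8)²) = √289 = 17
|V_4V_1| = √((-21)² + (-20)²) = √841 = 29
Perimeter = 13 + 25 + 17 + 29 = 84.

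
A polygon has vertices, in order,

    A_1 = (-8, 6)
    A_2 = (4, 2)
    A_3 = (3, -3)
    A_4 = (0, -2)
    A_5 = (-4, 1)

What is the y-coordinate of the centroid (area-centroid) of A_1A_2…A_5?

Apply the shoelace (surveyor's) formula. First the cross-terms c_i = x_i·y_{i+1} − x_{i+1}·y_i:
  -40, -18, -6, -8, -16  ⇒  2A = -88, A = -44.
Then Σ (y_i + y_{i+1})·c_i = -376, so ȳ = -376 / (6·(-44)) = 47/33.

47/33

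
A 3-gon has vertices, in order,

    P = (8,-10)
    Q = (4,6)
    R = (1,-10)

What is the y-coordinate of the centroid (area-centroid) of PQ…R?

-14/3

Apply the shoelace (surveyor's) formula. First the cross-terms c_i = x_i·y_{i+1} − x_{i+1}·y_i:
  88, -46, 70  ⇒  2A = 112, A = 56.
Then Σ (y_i + y_{i+1})·c_i = -1568, so ȳ = -1568 / (6·56) = -14/3.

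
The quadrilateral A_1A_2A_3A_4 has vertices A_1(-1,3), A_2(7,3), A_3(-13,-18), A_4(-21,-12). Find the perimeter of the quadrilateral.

72

|A_1A_2| = √((8)² + (0)²) = √64 = 8
|A_2A_3| = √((-20)² + (-21)²) = √841 = 29
|A_3A_4| = √((-8)² + (6)²) = √100 = 10
|A_4A_1| = √((20)² + (15)²) = √625 = 25
Perimeter = 8 + 29 + 10 + 25 = 72.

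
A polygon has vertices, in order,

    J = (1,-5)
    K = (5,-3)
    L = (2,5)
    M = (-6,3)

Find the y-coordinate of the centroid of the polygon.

10/29

Apply the shoelace (surveyor's) formula. First the cross-terms c_i = x_i·y_{i+1} − x_{i+1}·y_i:
  22, 31, 36, 27  ⇒  2A = 116, A = 58.
Then Σ (y_i + y_{i+1})·c_i = 120, so ȳ = 120 / (6·58) = 10/29.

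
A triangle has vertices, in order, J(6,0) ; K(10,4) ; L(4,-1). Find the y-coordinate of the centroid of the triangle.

1

Apply the shoelace (surveyor's) formula. First the cross-terms c_i = x_i·y_{i+1} − x_{i+1}·y_i:
  24, -26, 6  ⇒  2A = 4, A = 2.
Then Σ (y_i + y_{i+1})·c_i = 12, so ȳ = 12 / (6·2) = 1.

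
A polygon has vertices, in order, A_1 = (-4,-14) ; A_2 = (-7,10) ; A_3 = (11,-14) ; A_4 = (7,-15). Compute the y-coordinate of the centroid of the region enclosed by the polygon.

-19/3

Apply Gauss's area formula. First the cross-terms c_i = x_i·y_{i+1} − x_{i+1}·y_i:
  -138, -12, -67, -158  ⇒  2A = -375, A = -187.5.
Then Σ (y_i + y_{i+1})·c_i = 7125, so ȳ = 7125 / (6·(-187.5)) = -19/3.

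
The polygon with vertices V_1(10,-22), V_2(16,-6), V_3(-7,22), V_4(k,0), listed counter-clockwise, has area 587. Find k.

The doubled signed area Σ (x_i y_{i+1} − x_{i+1} y_i) is linear in k.
With k=0 it equals 602; the coefficient of k is -44 (from the two edges through V_4).
So -44·k + 602 = 2·587 = 1174 ⇒ k = -13.

-13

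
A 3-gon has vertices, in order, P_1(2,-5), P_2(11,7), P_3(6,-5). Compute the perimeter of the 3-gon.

|P_1P_2| = √((9)² + (12)²) = √225 = 15
|P_2P_3| = √((-5)² + (-12)²) = √169 = 13
|P_3P_1| = √((-4)² + (0)²) = √16 = 4
Perimeter = 15 + 13 + 4 = 32.

32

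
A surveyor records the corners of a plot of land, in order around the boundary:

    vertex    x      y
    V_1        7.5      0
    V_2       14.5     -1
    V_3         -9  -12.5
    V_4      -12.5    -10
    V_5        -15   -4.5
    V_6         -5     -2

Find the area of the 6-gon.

167.625

Apply the shoelace (surveyor's) formula: 2A = Σ (x_i·y_{i+1} − x_{i+1}·y_i), indices taken mod 6.
Σ = (-7.5) + (-190.25) + (-66.25) + (-93.75) + (7.5) + (15) = -335.25
Area = |Σ|/2 = 167.625.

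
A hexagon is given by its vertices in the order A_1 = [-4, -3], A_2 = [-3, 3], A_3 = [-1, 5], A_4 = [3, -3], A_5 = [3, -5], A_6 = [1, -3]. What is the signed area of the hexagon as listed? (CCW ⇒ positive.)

-35

Apply the shoelace formula: 2A = Σ (x_i·y_{i+1} − x_{i+1}·y_i), indices taken mod 6.
Cross-terms: -21, -12, -12, -6, -4, -15  ⇒  Σ = -70
Signed area = Σ/2 = -35 (negative ⇒ clockwise traversal).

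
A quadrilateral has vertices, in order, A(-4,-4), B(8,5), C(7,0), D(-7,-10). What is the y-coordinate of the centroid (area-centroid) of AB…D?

-47/21

Apply the shoelace (surveyor's) formula. First the cross-terms c_i = x_i·y_{i+1} − x_{i+1}·y_i:
  12, -35, -70, -12  ⇒  2A = -105, A = -52.5.
Then Σ (y_i + y_{i+1})·c_i = 705, so ȳ = 705 / (6·(-52.5)) = -47/21.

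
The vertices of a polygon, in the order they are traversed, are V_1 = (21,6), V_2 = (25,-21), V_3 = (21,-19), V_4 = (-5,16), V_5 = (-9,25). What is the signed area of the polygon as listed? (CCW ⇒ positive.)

-472

Apply Gauss's area formula: 2A = Σ (x_i·y_{i+1} − x_{i+1}·y_i), indices taken mod 5.
Σ = (-591) + (-34) + (241) + (19) + (-579) = -944
Signed area = Σ/2 = -472 (negative ⇒ clockwise traversal).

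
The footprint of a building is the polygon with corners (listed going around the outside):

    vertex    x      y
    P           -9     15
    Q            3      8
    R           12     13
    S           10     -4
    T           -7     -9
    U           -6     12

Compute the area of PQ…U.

Apply Gauss's area formula: 2A = Σ (x_i·y_{i+1} − x_{i+1}·y_i), indices taken mod 6.
P→Q: (-9)(8) − (3)(15) = -117
Q→R: (3)(13) − (12)(8) = -57
R→S: (12)(-4) − (10)(13) = -178
S→T: (10)(-9) − (-7)(-4) = -118
T→U: (-7)(12) − (-6)(-9) = -138
U→P: (-6)(15) − (-9)(12) = 18
Σ = -590
Area = |Σ|/2 = 295.

295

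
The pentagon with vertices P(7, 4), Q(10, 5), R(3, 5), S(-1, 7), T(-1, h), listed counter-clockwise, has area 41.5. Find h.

Write out the shoelace sum; only the two edges meeting at T involve h:
2·Area = [((-1)·h − (-1)·7) + ((-1)·4 − 7·h)] + 56
       = -8·h + 59 = 83
⇒ h = -3.

-3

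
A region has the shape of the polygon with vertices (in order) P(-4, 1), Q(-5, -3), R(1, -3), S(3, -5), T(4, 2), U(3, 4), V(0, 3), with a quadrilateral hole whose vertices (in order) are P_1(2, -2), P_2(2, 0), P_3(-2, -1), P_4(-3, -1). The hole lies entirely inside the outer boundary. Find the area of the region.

43.5

Outer boundary:
Apply the shoelace formula: 2A = Σ (x_i·y_{i+1} − x_{i+1}·y_i), indices taken mod 7.
P→Q: (-4)(-3) − (-5)(1) = 17
Q→R: (-5)(-3) − (1)(-3) = 18
R→S: (1)(-5) − (3)(-3) = 4
S→T: (3)(2) − (4)(-5) = 26
T→U: (4)(4) − (3)(2) = 10
U→V: (3)(3) − (0)(4) = 9
V→P: (0)(1) − (-4)(3) = 12
Σ = 96
Area = |Σ|/2 = 48.
Hole:
Apply the shoelace (surveyor's) formula: 2A = Σ (x_i·y_{i+1} − x_{i+1}·y_i), indices taken mod 4.
P_1→P_2: (2)(0) − (2)(-2) = 4
P_2→P_3: (2)(-1) − (-2)(0) = -2
P_3→P_4: (-2)(-1) − (-3)(-1) = -1
P_4→P_1: (-3)(-2) − (2)(-1) = 8
Σ = 9
Area = |Σ|/2 = 4.5.
Net area = 48 − 4.5 = 43.5.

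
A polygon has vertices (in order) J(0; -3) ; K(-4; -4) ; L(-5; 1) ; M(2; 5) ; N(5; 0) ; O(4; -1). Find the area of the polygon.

52.5

Apply the shoelace formula: 2A = Σ (x_i·y_{i+1} − x_{i+1}·y_i), indices taken mod 6.
Σ = (-12) + (-24) + (-27) + (-25) + (-5) + (-12) = -105
Area = |Σ|/2 = 52.5.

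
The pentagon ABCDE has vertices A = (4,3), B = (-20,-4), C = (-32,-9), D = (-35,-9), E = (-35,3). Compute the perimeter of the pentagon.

92

|AB| = √((-24)² + (-7)²) = √625 = 25
|BC| = √((-12)² + (-5)²) = √169 = 13
|CD| = √((-3)² + (0)²) = √9 = 3
|DE| = √((0)² + (12)²) = √144 = 12
|EA| = √((39)² + (0)²) = √1521 = 39
Perimeter = 25 + 13 + 3 + 12 + 39 = 92.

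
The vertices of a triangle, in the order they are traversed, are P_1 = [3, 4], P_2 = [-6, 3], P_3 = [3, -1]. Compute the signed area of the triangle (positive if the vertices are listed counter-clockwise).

Apply the shoelace (surveyor's) formula: 2A = Σ (x_i·y_{i+1} − x_{i+1}·y_i), indices taken mod 3.
Cross-terms: 33, -3, 15  ⇒  Σ = 45
Signed area = Σ/2 = 22.5 (positive ⇒ counter-clockwise traversal).

22.5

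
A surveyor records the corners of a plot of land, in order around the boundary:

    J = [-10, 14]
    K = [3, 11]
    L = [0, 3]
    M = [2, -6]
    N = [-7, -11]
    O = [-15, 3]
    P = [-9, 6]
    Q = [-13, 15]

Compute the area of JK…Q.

Cross-terms: -152, 9, -6, -64, -186, -63, -57, -32  ⇒  Σ = -551
Area = |Σ|/2 = 275.5.

275.5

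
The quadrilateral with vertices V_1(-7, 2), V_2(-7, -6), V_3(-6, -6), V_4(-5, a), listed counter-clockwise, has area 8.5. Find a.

-5

Write out the shoelace sum; only the two edges meeting at V_4 involve a:
2·Area = [((-6)·a − (-5)·(-6)) + ((-5)·2 − (-7)·a)] + 62
       = 1·a + 22 = 17
⇒ a = -5.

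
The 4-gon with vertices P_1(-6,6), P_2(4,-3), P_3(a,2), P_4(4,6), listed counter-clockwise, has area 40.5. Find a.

The doubled signed area Σ (x_i y_{i+1} − x_{i+1} y_i) is linear in a.
With a=0 it equals 54; the coefficient of a is 9 (from the two edges through P_3).
So 9·a + 54 = 2·40.5 = 81 ⇒ a = 3.

3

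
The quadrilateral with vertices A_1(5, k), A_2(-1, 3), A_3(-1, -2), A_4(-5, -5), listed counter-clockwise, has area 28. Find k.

-4

Write out the shoelace sum; only the two edges meeting at A_1 involve k:
2·Area = [((-5)·k − 5·(-5)) + (5·3 − (-1)·k)] + 0
       = -4·k + 40 = 56
⇒ k = -4.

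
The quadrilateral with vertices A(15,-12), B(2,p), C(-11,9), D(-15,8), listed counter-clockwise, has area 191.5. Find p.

The doubled signed area Σ (x_i y_{i+1} − x_{i+1} y_i) is linear in p.
With p=0 it equals 149; the coefficient of p is 26 (from the two edges through B).
So 26·p + 149 = 2·191.5 = 383 ⇒ p = 9.

9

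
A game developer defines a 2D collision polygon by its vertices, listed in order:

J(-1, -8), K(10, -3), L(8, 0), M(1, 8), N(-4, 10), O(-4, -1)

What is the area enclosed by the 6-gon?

Apply the shoelace (surveyor's) formula: 2A = Σ (x_i·y_{i+1} − x_{i+1}·y_i), indices taken mod 6.
Σ = (83) + (24) + (64) + (42) + (44) + (31) = 288
Area = |Σ|/2 = 144.

144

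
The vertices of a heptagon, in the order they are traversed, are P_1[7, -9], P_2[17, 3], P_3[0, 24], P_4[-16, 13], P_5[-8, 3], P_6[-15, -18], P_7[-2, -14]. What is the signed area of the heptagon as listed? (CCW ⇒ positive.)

Apply the surveyor's formula: 2A = Σ (x_i·y_{i+1} − x_{i+1}·y_i), indices taken mod 7.
Σ = (174) + (408) + (384) + (56) + (189) + (174) + (116) = 1501
Signed area = Σ/2 = 750.5 (positive ⇒ counter-clockwise traversal).

750.5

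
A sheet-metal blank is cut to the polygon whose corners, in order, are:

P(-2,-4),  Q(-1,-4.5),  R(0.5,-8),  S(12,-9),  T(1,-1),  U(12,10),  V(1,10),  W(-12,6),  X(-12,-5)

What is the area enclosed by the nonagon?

265.875

P→Q: (-2)(-4.5) − (-1)(-4) = 5
Q→R: (-1)(-8) − (0.5)(-4.5) = 10.25
R→S: (0.5)(-9) − (12)(-8) = 91.5
S→T: (12)(-1) − (1)(-9) = -3
T→U: (1)(10) − (12)(-1) = 22
U→V: (12)(10) − (1)(10) = 110
V→W: (1)(6) − (-12)(10) = 126
W→X: (-12)(-5) − (-12)(6) = 132
X→P: (-12)(-4) − (-2)(-5) = 38
Σ = 531.75
Area = |Σ|/2 = 265.875.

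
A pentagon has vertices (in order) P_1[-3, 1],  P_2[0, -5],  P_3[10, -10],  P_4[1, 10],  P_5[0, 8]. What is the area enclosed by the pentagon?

Apply the shoelace (surveyor's) formula: 2A = Σ (x_i·y_{i+1} − x_{i+1}·y_i), indices taken mod 5.
P_1→P_2: (-3)(-5) − (0)(1) = 15
P_2→P_3: (0)(-10) − (10)(-5) = 50
P_3→P_4: (10)(10) − (1)(-10) = 110
P_4→P_5: (1)(8) − (0)(10) = 8
P_5→P_1: (0)(1) − (-3)(8) = 24
Σ = 207
Area = |Σ|/2 = 103.5.

103.5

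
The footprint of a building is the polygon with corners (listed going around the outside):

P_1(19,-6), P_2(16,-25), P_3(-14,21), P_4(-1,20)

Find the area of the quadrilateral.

513

Apply the surveyor's formula: 2A = Σ (x_i·y_{i+1} − x_{i+1}·y_i), indices taken mod 4.
P_1→P_2: (19)(-25) − (16)(-6) = -379
P_2→P_3: (16)(21) − (-14)(-25) = -14
P_3→P_4: (-14)(20) − (-1)(21) = -259
P_4→P_1: (-1)(-6) − (19)(20) = -374
Σ = -1026
Area = |Σ|/2 = 513.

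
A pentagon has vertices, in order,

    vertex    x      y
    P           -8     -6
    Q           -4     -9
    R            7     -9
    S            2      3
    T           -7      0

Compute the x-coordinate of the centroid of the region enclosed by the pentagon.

-221/249

Apply the surveyor's formula. First the cross-terms c_i = x_i·y_{i+1} − x_{i+1}·y_i:
  48, 99, 39, 21, 42  ⇒  2A = 249, A = 124.5.
Then Σ (x_i + x_{i+1})·c_i = -663, so x̄ = -663 / (6·124.5) = -221/249.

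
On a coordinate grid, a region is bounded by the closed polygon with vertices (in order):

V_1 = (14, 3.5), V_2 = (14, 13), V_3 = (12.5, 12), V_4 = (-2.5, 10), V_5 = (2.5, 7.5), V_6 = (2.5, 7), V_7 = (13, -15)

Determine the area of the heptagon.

187.75

Apply Gauss's area formula: 2A = Σ (x_i·y_{i+1} − x_{i+1}·y_i), indices taken mod 7.
Σ = (133) + (5.5) + (155) + (-43.75) + (-1.25) + (-128.5) + (255.5) = 375.5
Area = |Σ|/2 = 187.75.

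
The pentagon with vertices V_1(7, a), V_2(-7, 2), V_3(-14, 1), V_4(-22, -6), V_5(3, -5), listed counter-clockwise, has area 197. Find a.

9

Write out the shoelace sum; only the two edges meeting at V_1 involve a:
2·Area = [(3·a − 7·(-5)) + (7·2 − (-7)·a)] + 255
       = 10·a + 304 = 394
⇒ a = 9.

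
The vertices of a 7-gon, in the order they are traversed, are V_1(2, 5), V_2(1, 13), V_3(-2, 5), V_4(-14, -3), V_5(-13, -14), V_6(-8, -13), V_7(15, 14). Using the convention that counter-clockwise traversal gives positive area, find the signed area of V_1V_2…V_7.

236

V_1→V_2: (2)(13) − (1)(5) = 21
V_2→V_3: (1)(5) − (-2)(13) = 31
V_3→V_4: (-2)(-3) − (-14)(5) = 76
V_4→V_5: (-14)(-14) − (-13)(-3) = 157
V_5→V_6: (-13)(-13) − (-8)(-14) = 57
V_6→V_7: (-8)(14) − (15)(-13) = 83
V_7→V_1: (15)(5) − (2)(14) = 47
Σ = 472
Signed area = Σ/2 = 236 (positive ⇒ counter-clockwise traversal).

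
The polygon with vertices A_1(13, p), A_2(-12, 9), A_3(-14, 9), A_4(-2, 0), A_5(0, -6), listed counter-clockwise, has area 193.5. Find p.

Write out the shoelace sum; only the two edges meeting at A_1 involve p:
2·Area = [(0·p − 13·(-6)) + (13·9 − (-12)·p)] + 48
       = 12·p + 243 = 387
⇒ p = 12.

12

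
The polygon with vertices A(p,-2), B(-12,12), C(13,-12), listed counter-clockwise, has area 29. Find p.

5

Write out the shoelace sum; only the two edges meeting at A involve p:
2·Area = [(13·(-2) − p·(-12)) + (p·12 − (-12)·(-2))] + -12
       = 24·p + -62 = 58
⇒ p = 5.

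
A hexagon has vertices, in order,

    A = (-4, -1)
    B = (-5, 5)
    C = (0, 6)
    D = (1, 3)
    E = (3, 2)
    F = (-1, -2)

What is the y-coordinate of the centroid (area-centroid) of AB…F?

Apply the surveyor's formula. First the cross-terms c_i = x_i·y_{i+1} − x_{i+1}·y_i:
  -25, -30, -6, -7, -4, -7  ⇒  2A = -79, A = -39.5.
Then Σ (y_i + y_{i+1})·c_i = -498, so ȳ = -498 / (6·(-39.5)) = 166/79.

166/79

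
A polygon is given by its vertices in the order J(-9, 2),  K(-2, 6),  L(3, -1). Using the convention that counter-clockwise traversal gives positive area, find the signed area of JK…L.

-34.5

Cross-terms: -50, -16, -3  ⇒  Σ = -69
Signed area = Σ/2 = -34.5 (negative ⇒ clockwise traversal).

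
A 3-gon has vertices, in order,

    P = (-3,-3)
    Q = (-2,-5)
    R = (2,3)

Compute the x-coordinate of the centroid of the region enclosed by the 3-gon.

-1

Apply the shoelace formula. First the cross-terms c_i = x_i·y_{i+1} − x_{i+1}·y_i:
  9, 4, 3  ⇒  2A = 16, A = 8.
Then Σ (x_i + x_{i+1})·c_i = -48, so x̄ = -48 / (6·8) = -1.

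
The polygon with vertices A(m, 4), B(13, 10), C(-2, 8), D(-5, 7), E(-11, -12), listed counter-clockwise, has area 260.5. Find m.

15

Write out the shoelace sum; only the two edges meeting at A involve m:
2·Area = [((-11)·4 − m·(-12)) + (m·10 − 13·4)] + 287
       = 22·m + 191 = 521
⇒ m = 15.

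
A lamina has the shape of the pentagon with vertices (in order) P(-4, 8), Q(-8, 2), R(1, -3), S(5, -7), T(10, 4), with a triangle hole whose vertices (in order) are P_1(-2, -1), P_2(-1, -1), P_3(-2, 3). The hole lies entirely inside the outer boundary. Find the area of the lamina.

Outer boundary:
Σ = (56) + (22) + (8) + (90) + (96) = 272
Area = |Σ|/2 = 136.
Hole:
Apply Gauss's area formula: 2A = Σ (x_i·y_{i+1} − x_{i+1}·y_i), indices taken mod 3.
P_1→P_2: (-2)(-1) − (-1)(-1) = 1
P_2→P_3: (-1)(3) − (-2)(-1) = -5
P_3→P_1: (-2)(-1) − (-2)(3) = 8
Σ = 4
Area = |Σ|/2 = 2.
Net area = 136 − 2 = 134.

134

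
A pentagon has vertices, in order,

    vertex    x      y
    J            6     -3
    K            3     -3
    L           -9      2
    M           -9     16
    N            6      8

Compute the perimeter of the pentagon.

58

|JK| = √((-3)² + (0)²) = √9 = 3
|KL| = √((-12)² + (5)²) = √169 = 13
|LM| = √((0)² + (14)²) = √196 = 14
|MN| = √((15)² + (-8)²) = √289 = 17
|NJ| = √((0)² + (-11)²) = √121 = 11
Perimeter = 3 + 13 + 14 + 17 + 11 = 58.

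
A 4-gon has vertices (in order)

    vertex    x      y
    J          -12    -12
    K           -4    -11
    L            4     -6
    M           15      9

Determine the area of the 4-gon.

J→K: (-12)(-11) − (-4)(-12) = 84
K→L: (-4)(-6) − (4)(-11) = 68
L→M: (4)(9) − (15)(-6) = 126
M→J: (15)(-12) − (-12)(9) = -72
Σ = 206
Area = |Σ|/2 = 103.

103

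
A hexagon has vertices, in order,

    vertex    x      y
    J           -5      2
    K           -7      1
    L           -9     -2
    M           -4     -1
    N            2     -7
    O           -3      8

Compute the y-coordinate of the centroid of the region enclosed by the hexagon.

Apply the shoelace formula. First the cross-terms c_i = x_i·y_{i+1} − x_{i+1}·y_i:
  9, 23, 1, 30, -5, 34  ⇒  2A = 92, A = 46.
Then Σ (y_i + y_{i+1})·c_i = 96, so ȳ = 96 / (6·46) = 8/23.

8/23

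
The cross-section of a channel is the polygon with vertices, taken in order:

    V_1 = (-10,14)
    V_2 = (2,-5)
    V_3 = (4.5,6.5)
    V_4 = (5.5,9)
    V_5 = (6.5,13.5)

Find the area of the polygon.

152

Σ = (22) + (35.5) + (4.75) + (15.75) + (226) = 304
Area = |Σ|/2 = 152.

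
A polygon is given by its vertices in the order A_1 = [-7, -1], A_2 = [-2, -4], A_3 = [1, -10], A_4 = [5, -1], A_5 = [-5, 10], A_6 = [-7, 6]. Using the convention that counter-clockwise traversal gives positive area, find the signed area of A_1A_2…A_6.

116.5

Apply Gauss's area formula: 2A = Σ (x_i·y_{i+1} − x_{i+1}·y_i), indices taken mod 6.
Σ = (26) + (24) + (49) + (45) + (40) + (49) = 233
Signed area = Σ/2 = 116.5 (positive ⇒ counter-clockwise traversal).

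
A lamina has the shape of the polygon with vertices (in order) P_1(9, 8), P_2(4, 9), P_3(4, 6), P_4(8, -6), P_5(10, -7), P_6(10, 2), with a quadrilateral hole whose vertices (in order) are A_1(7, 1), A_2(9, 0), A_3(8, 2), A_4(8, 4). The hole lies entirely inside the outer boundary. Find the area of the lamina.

Outer boundary:
Apply the shoelace formula: 2A = Σ (x_i·y_{i+1} − x_{i+1}·y_i), indices taken mod 6.
Cross-terms: 49, -12, -72, 4, 90, 62  ⇒  Σ = 121
Area = |Σ|/2 = 60.5.
Hole:
Σ = (-9) + (18) + (16) + (-20) = 5
Area = |Σ|/2 = 2.5.
Net area = 60.5 − 2.5 = 58.

58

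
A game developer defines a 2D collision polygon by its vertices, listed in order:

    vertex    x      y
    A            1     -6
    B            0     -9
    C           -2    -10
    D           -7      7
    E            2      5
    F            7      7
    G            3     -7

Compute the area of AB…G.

Apply the shoelace formula: 2A = Σ (x_i·y_{i+1} − x_{i+1}·y_i), indices taken mod 7.
Σ = (-9) + (-18) + (-84) + (-49) + (-21) + (-70) + (-11) = -262
Area = |Σ|/2 = 131.

131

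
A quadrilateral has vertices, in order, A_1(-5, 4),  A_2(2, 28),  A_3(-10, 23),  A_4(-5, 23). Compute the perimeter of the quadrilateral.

|A_1A_2| = √((7)² + (24)²) = √625 = 25
|A_2A_3| = √((-12)² + (-5)²) = √169 = 13
|A_3A_4| = √((5)² + (0)²) = √25 = 5
|A_4A_1| = √((0)² + (-19)²) = √361 = 19
Perimeter = 25 + 13 + 5 + 19 = 62.

62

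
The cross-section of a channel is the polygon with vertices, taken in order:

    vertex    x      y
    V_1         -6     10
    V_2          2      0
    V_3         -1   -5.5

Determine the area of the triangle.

37

Apply the shoelace (surveyor's) formula: 2A = Σ (x_i·y_{i+1} − x_{i+1}·y_i), indices taken mod 3.
Σ = (-20) + (-11) + (-43) = -74
Area = |Σ|/2 = 37.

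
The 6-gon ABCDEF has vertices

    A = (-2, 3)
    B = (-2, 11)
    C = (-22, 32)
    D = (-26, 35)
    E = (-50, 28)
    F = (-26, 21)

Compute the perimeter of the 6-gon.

122

|AB| = √((0)² + (8)²) = √64 = 8
|BC| = √((-20)² + (21)²) = √841 = 29
|CD| = √((-4)² + (3)²) = √25 = 5
|DE| = √((-24)² + (-7)²) = √625 = 25
|EF| = √((24)² + (-7)²) = √625 = 25
|FA| = √((24)² + (-18)²) = √900 = 30
Perimeter = 8 + 29 + 5 + 25 + 25 + 30 = 122.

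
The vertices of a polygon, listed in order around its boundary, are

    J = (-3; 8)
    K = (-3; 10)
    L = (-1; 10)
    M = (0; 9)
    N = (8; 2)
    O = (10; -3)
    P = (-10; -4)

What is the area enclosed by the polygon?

156.5

Apply the shoelace formula: 2A = Σ (x_i·y_{i+1} − x_{i+1}·y_i), indices taken mod 7.
J→K: (-3)(10) − (-3)(8) = -6
K→L: (-3)(10) − (-1)(10) = -20
L→M: (-1)(9) − (0)(10) = -9
M→N: (0)(2) − (8)(9) = -72
N→O: (8)(-3) − (10)(2) = -44
O→P: (10)(-4) − (-10)(-3) = -70
P→J: (-10)(8) − (-3)(-4) = -92
Σ = -313
Area = |Σ|/2 = 156.5.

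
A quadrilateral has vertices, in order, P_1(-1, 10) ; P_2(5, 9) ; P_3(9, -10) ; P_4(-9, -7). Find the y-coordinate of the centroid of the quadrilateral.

-1

Apply Gauss's area formula. First the cross-terms c_i = x_i·y_{i+1} − x_{i+1}·y_i:
  -59, -131, -153, -97  ⇒  2A = -440, A = -220.
Then Σ (y_i + y_{i+1})·c_i = 1320, so ȳ = 1320 / (6·(-220)) = -1.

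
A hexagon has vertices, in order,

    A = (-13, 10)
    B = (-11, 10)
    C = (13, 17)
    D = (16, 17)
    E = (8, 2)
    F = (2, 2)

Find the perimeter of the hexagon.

70

|AB| = √((2)² + (0)²) = √4 = 2
|BC| = √((24)² + (7)²) = √625 = 25
|CD| = √((3)² + (0)²) = √9 = 3
|DE| = √((-8)² + (-15)²) = √289 = 17
|EF| = √((-6)² + (0)²) = √36 = 6
|FA| = √((-15)² + (8)²) = √289 = 17
Perimeter = 2 + 25 + 3 + 17 + 6 + 17 = 70.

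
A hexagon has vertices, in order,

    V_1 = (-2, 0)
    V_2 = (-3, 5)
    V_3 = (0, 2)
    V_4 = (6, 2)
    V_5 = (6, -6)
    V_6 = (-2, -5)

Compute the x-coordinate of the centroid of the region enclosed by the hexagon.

1.84375

Apply the surveyor's formula. First the cross-terms c_i = x_i·y_{i+1} − x_{i+1}·y_i:
  -10, -6, -12, -48, -42, -10  ⇒  2A = -128, A = -64.
Then Σ (x_i + x_{i+1})·c_i = -708, so x̄ = -708 / (6·(-64)) = 1.84375.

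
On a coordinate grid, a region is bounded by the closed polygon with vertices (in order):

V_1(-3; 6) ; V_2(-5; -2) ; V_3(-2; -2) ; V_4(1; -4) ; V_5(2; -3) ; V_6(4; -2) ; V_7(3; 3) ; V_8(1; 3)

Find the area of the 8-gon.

Apply the shoelace formula: 2A = Σ (x_i·y_{i+1} − x_{i+1}·y_i), indices taken mod 8.
Σ = (36) + (6) + (10) + (5) + (8) + (18) + (6) + (15) = 104
Area = |Σ|/2 = 52.

52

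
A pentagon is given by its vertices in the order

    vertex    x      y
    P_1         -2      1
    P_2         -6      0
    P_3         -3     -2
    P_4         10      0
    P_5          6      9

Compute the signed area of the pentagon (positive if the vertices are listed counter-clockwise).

76

Apply Gauss's area formula: 2A = Σ (x_i·y_{i+1} − x_{i+1}·y_i), indices taken mod 5.
Cross-terms: 6, 12, 20, 90, 24  ⇒  Σ = 152
Signed area = Σ/2 = 76 (positive ⇒ counter-clockwise traversal).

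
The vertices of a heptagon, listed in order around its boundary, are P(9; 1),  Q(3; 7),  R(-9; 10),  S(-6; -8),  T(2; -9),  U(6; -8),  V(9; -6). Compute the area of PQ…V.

Apply the shoelace formula: 2A = Σ (x_i·y_{i+1} − x_{i+1}·y_i), indices taken mod 7.
P→Q: (9)(7) − (3)(1) = 60
Q→R: (3)(10) − (-9)(7) = 93
R→S: (-9)(-8) − (-6)(10) = 132
S→T: (-6)(-9) − (2)(-8) = 70
T→U: (2)(-8) − (6)(-9) = 38
U→V: (6)(-6) − (9)(-8) = 36
V→P: (9)(1) − (9)(-6) = 63
Σ = 492
Area = |Σ|/2 = 246.

246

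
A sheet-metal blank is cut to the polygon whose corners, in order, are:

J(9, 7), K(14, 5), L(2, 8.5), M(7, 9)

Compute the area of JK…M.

Apply the shoelace (surveyor's) formula: 2A = Σ (x_i·y_{i+1} − x_{i+1}·y_i), indices taken mod 4.
Σ = (-53) + (109) + (-41.5) + (-32) = -17.5
Area = |Σ|/2 = 8.75.

8.75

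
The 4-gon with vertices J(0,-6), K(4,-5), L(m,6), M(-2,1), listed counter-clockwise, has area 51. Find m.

5

Write out the shoelace sum; only the two edges meeting at L involve m:
2·Area = [(4·6 − m·(-5)) + (m·1 − (-2)·6)] + 36
       = 6·m + 72 = 102
⇒ m = 5.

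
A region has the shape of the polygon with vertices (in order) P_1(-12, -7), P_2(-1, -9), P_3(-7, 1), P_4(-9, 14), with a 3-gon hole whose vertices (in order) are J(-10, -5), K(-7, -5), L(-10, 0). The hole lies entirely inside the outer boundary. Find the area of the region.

82

Outer boundary:
Σ = (101) + (-64) + (-89) + (231) = 179
Area = |Σ|/2 = 89.5.
Hole:
Apply the surveyor's formula: 2A = Σ (x_i·y_{i+1} − x_{i+1}·y_i), indices taken mod 3.
Σ = (15) + (-50) + (50) = 15
Area = |Σ|/2 = 7.5.
Net area = 89.5 − 7.5 = 82.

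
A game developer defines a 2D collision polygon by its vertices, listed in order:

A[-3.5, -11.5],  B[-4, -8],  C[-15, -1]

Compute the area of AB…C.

17.5

Σ = (-18) + (-116) + (169) = 35
Area = |Σ|/2 = 17.5.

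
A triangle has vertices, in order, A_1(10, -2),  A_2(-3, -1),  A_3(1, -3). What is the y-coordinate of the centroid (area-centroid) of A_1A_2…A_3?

-2

Apply the shoelace formula. First the cross-terms c_i = x_i·y_{i+1} − x_{i+1}·y_i:
  -16, 10, 28  ⇒  2A = 22, A = 11.
Then Σ (y_i + y_{i+1})·c_i = -132, so ȳ = -132 / (6·11) = -2.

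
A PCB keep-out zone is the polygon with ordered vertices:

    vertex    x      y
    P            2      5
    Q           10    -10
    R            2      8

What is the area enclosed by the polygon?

Cross-terms: -70, 100, -6  ⇒  Σ = 24
Area = |Σ|/2 = 12.

12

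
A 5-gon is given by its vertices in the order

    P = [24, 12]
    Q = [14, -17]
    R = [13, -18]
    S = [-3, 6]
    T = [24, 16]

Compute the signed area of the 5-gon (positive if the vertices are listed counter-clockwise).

Apply the shoelace formula: 2A = Σ (x_i·y_{i+1} − x_{i+1}·y_i), indices taken mod 5.
Σ = (-576) + (-31) + (24) + (-192) + (-96) = -871
Signed area = Σ/2 = -435.5 (negative ⇒ clockwise traversal).

-435.5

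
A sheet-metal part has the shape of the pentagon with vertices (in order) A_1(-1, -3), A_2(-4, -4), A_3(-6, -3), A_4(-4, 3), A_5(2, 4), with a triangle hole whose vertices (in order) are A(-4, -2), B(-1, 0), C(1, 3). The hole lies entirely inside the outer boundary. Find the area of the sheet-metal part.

Outer boundary:
Cross-terms: -8, -12, -30, -22, -2  ⇒  Σ = -74
Area = |Σ|/2 = 37.
Hole:
Σ = (-2) + (-3) + (10) = 5
Area = |Σ|/2 = 2.5.
Net area = 37 − 2.5 = 34.5.

34.5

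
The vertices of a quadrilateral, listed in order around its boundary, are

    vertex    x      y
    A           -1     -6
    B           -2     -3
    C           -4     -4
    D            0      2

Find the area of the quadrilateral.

9.5

Σ = (-9) + (-4) + (-8) + (2) = -19
Area = |Σ|/2 = 9.5.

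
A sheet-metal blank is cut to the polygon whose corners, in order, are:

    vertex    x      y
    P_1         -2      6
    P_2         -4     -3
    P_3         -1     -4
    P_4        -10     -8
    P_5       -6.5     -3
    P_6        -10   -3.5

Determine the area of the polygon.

Apply the shoelace (surveyor's) formula: 2A = Σ (x_i·y_{i+1} − x_{i+1}·y_i), indices taken mod 6.
P_1→P_2: (-2)(-3) − (-4)(6) = 30
P_2→P_3: (-4)(-4) − (-1)(-3) = 13
P_3→P_4: (-1)(-8) − (-10)(-4) = -32
P_4→P_5: (-10)(-3) − (-6.5)(-8) = -22
P_5→P_6: (-6.5)(-3.5) − (-10)(-3) = -7.25
P_6→P_1: (-10)(6) − (-2)(-3.5) = -67
Σ = -85.25
Area = |Σ|/2 = 42.625.

42.625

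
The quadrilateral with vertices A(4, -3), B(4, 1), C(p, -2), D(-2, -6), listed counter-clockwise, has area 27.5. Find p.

-3

Write out the shoelace sum; only the two edges meeting at C involve p:
2·Area = [(4·(-2) − p·1) + (p·(-6) − (-2)·(-2))] + 46
       = -7·p + 34 = 55
⇒ p = -3.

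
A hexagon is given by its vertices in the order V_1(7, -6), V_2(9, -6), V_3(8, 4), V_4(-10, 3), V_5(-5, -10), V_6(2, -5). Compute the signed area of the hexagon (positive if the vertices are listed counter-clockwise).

171.5

Apply the shoelace formula: 2A = Σ (x_i·y_{i+1} − x_{i+1}·y_i), indices taken mod 6.
Σ = (12) + (84) + (64) + (115) + (45) + (23) = 343
Signed area = Σ/2 = 171.5 (positive ⇒ counter-clockwise traversal).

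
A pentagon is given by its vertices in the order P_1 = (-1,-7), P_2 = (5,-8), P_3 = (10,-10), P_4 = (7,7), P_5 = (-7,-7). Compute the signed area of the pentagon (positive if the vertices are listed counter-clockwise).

Apply the shoelace formula: 2A = Σ (x_i·y_{i+1} − x_{i+1}·y_i), indices taken mod 5.
Σ = (43) + (30) + (140) + (0) + (42) = 255
Signed area = Σ/2 = 127.5 (positive ⇒ counter-clockwise traversal).

127.5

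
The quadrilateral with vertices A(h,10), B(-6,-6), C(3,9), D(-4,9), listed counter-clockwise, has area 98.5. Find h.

Write out the shoelace sum; only the two edges meeting at A involve h:
2·Area = [((-4)·10 − h·9) + (h·(-6) − (-6)·10)] + 27
       = -15·h + 47 = 197
⇒ h = -10.

-10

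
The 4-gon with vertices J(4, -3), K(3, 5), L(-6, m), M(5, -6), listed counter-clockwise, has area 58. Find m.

-6

The doubled signed area Σ (x_i y_{i+1} − x_{i+1} y_i) is linear in m.
With m=0 it equals 104; the coefficient of m is -2 (from the two edges through L).
So -2·m + 104 = 2·58 = 116 ⇒ m = -6.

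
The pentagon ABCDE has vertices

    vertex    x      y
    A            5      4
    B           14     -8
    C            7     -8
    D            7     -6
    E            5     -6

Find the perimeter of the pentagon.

36

|AB| = √((9)² + (-12)²) = √225 = 15
|BC| = √((-7)² + (0)²) = √49 = 7
|CD| = √((0)² + (2)²) = √4 = 2
|DE| = √((-2)² + (0)²) = √4 = 2
|EA| = √((0)² + (10)²) = √100 = 10
Perimeter = 15 + 7 + 2 + 2 + 10 = 36.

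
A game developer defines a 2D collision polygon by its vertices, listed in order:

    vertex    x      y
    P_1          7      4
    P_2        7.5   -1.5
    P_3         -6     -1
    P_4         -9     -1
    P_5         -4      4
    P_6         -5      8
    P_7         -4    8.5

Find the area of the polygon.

P_1→P_2: (7)(-1.5) − (7.5)(4) = -40.5
P_2→P_3: (7.5)(-1) − (-6)(-1.5) = -16.5
P_3→P_4: (-6)(-1) − (-9)(-1) = -3
P_4→P_5: (-9)(4) − (-4)(-1) = -40
P_5→P_6: (-4)(8) − (-5)(4) = -12
P_6→P_7: (-5)(8.5) − (-4)(8) = -10.5
P_7→P_1: (-4)(4) − (7)(8.5) = -75.5
Σ = -198
Area = |Σ|/2 = 99.

99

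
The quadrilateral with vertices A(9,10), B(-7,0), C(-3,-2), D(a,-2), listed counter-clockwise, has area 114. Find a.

Write out the shoelace sum; only the two edges meeting at D involve a:
2·Area = [((-3)·(-2) − a·(-2)) + (a·10 − 9·(-2))] + 84
       = 12·a + 108 = 228
⇒ a = 10.

10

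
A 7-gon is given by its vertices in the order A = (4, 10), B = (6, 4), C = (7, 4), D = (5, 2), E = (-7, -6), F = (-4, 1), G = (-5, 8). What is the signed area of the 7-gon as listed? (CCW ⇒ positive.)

-105

Σ = (-44) + (-4) + (-6) + (-16) + (-31) + (-27) + (-82) = -210
Signed area = Σ/2 = -105 (negative ⇒ clockwise traversal).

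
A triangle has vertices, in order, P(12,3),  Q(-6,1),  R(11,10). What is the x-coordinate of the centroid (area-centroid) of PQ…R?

Apply the shoelace formula. First the cross-terms c_i = x_i·y_{i+1} − x_{i+1}·y_i:
  30, -71, -87  ⇒  2A = -128, A = -64.
Then Σ (x_i + x_{i+1})·c_i = -2176, so x̄ = -2176 / (6·(-64)) = 17/3.

17/3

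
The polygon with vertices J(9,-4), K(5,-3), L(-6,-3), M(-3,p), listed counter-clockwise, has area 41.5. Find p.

-8

Write out the shoelace sum; only the two edges meeting at M involve p:
2·Area = [((-6)·p − (-3)·(-3)) + ((-3)·(-4) − 9·p)] + -40
       = -15·p + -37 = 83
⇒ p = -8.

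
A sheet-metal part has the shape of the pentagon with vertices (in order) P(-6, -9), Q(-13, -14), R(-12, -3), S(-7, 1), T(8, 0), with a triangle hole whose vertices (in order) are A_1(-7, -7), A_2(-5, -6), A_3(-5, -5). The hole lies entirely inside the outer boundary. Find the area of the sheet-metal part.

Outer boundary:
P→Q: (-6)(-14) − (-13)(-9) = -33
Q→R: (-13)(-3) − (-12)(-14) = -129
R→S: (-12)(1) − (-7)(-3) = -33
S→T: (-7)(0) − (8)(1) = -8
T→P: (8)(-9) − (-6)(0) = -72
Σ = -275
Area = |Σ|/2 = 137.5.
Hole:
Σ = (7) + (-5) + (0) = 2
Area = |Σ|/2 = 1.
Net area = 137.5 − 1 = 136.5.

136.5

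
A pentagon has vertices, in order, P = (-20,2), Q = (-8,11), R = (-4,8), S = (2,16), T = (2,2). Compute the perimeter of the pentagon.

|PQ| = √((12)² + (9)²) = √225 = 15
|QR| = √((4)² + (-3)²) = √25 = 5
|RS| = √((6)² + (8)²) = √100 = 10
|ST| = √((0)² + (-14)²) = √196 = 14
|TP| = √((-22)² + (0)²) = √484 = 22
Perimeter = 15 + 5 + 10 + 14 + 22 = 66.

66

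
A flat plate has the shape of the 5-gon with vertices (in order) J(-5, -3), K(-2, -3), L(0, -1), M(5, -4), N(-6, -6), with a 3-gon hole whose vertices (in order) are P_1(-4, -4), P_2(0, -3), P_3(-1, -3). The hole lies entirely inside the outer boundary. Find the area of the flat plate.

Outer boundary:
Apply the surveyor's formula: 2A = Σ (x_i·y_{i+1} − x_{i+1}·y_i), indices taken mod 5.
Σ = (9) + (2) + (5) + (-54) + (-12) = -50
Area = |Σ|/2 = 25.
Hole:
Apply the surveyor's formula: 2A = Σ (x_i·y_{i+1} − x_{i+1}·y_i), indices taken mod 3.
Cross-terms: 12, -3, -8  ⇒  Σ = 1
Area = |Σ|/2 = 0.5.
Net area = 25 − 0.5 = 24.5.

24.5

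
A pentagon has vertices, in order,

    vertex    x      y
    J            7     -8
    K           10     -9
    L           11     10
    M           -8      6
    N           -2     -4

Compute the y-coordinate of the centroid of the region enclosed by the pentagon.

301/225

Apply Gauss's area formula. First the cross-terms c_i = x_i·y_{i+1} − x_{i+1}·y_i:
  17, 199, 146, 44, 44  ⇒  2A = 450, A = 225.
Then Σ (y_i + y_{i+1})·c_i = 1806, so ȳ = 1806 / (6·225) = 301/225.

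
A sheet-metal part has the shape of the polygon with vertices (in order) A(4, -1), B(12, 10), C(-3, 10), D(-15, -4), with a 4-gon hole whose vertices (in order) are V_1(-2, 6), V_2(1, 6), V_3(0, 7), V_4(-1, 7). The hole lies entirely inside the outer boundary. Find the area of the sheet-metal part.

Outer boundary:
Apply the shoelace (surveyor's) formula: 2A = Σ (x_i·y_{i+1} − x_{i+1}·y_i), indices taken mod 4.
Σ = (52) + (150) + (162) + (31) = 395
Area = |Σ|/2 = 197.5.
Hole:
Cross-terms: -18, 7, 7, 8  ⇒  Σ = 4
Area = |Σ|/2 = 2.
Net area = 197.5 − 2 = 195.5.

195.5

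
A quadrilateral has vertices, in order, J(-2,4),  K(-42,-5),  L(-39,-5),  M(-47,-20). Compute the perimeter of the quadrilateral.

112

|JK| = √((-40)² + (-9)²) = √1681 = 41
|KL| = √((3)² + (0)²) = √9 = 3
|LM| = √((-8)² + (-15)²) = √289 = 17
|MJ| = √((45)² + (24)²) = √2601 = 51
Perimeter = 41 + 3 + 17 + 51 = 112.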